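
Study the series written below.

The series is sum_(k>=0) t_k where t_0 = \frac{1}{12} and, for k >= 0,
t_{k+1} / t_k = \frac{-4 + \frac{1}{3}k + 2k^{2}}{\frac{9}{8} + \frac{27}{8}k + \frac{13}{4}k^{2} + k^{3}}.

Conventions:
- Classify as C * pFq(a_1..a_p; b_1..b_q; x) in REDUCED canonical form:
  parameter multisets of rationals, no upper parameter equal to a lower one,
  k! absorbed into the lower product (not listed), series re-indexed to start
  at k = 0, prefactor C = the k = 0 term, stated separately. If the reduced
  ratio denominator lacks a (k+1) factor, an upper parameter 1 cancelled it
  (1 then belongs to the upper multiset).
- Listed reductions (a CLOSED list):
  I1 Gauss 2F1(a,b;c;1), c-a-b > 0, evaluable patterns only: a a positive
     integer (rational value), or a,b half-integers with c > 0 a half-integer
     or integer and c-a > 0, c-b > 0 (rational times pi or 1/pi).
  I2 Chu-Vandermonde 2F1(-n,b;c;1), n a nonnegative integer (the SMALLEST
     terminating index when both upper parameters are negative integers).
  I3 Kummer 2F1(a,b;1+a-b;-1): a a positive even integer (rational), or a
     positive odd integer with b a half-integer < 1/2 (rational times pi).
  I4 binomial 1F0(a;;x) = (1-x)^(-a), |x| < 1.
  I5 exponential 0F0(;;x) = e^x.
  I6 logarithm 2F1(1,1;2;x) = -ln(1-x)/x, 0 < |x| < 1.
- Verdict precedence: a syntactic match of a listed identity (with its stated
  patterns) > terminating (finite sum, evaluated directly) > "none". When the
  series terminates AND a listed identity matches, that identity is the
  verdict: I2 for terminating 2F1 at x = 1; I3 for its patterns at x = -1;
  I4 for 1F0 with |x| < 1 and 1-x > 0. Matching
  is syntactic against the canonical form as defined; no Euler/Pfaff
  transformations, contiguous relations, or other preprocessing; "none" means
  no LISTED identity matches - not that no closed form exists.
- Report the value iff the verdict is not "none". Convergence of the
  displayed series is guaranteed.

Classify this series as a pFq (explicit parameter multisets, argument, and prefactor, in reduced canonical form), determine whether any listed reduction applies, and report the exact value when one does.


Structural cue: t_0 being \frac{1}{12}, cancel k + 3/2 from the displayed ratio first; then prefactor 1/12.
Ratio: r(k) = 2 * (k-\frac{4}{3}) / [(k+\frac{3}{4}) (k+1)] - rational in k, leading ratio 2; with t_0 = \frac{1}{12}, classification follows.

Classification (C = \frac{1}{12}): 1F1 with upper {-\frac{4}{3}}, lower {\frac{3}{4}}, argument x = 2. Verdict: none. No listed pattern accepts 1F1(-\frac{4}{3}; \frac{3}{4}; 2).


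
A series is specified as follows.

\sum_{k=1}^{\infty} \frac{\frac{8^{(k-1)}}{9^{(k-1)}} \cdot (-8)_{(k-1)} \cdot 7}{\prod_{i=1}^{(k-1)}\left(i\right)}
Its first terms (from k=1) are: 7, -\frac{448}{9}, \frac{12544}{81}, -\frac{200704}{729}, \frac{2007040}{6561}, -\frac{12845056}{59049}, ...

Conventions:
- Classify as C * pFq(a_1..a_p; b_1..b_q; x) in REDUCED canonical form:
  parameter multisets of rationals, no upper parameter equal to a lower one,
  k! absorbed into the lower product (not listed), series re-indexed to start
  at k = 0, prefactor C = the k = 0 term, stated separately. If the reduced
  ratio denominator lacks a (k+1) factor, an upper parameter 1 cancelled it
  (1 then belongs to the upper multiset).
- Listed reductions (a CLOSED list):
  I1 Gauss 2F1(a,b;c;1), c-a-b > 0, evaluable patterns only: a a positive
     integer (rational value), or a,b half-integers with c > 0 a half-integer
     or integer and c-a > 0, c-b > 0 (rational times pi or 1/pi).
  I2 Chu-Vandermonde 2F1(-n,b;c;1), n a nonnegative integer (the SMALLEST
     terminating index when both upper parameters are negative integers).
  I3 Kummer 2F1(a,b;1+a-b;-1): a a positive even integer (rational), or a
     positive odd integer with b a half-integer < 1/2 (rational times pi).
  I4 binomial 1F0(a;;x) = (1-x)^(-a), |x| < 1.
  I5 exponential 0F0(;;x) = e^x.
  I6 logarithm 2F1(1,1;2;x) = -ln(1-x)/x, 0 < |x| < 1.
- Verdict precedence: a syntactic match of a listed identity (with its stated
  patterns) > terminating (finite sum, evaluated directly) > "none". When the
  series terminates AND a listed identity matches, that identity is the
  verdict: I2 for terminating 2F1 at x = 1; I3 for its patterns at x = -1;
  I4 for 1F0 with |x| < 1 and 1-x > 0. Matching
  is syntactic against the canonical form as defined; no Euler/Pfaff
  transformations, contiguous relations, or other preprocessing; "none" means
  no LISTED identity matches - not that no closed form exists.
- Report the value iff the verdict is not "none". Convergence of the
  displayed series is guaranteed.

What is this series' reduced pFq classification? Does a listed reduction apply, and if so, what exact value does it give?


Key observation: with t_0 = 7, the two geometric factors (C = 7, x = 8/9) combine into one argument.
Term ratio: r(k) = \frac{8}{9} * (k-8) / [(k+1)] - rational; roots negated = parameters, x = \frac{8}{9}, C = 7.

Reduced: x = \frac{8}{9}, 1F0, upper = {-8}, lower = {-}, C = 7. Verdict: this is the I4 binomial reduction (the 1F0 binomial series: exponent 8, x = \frac{8}{9}). Exact value: \frac{7}{43046721}.


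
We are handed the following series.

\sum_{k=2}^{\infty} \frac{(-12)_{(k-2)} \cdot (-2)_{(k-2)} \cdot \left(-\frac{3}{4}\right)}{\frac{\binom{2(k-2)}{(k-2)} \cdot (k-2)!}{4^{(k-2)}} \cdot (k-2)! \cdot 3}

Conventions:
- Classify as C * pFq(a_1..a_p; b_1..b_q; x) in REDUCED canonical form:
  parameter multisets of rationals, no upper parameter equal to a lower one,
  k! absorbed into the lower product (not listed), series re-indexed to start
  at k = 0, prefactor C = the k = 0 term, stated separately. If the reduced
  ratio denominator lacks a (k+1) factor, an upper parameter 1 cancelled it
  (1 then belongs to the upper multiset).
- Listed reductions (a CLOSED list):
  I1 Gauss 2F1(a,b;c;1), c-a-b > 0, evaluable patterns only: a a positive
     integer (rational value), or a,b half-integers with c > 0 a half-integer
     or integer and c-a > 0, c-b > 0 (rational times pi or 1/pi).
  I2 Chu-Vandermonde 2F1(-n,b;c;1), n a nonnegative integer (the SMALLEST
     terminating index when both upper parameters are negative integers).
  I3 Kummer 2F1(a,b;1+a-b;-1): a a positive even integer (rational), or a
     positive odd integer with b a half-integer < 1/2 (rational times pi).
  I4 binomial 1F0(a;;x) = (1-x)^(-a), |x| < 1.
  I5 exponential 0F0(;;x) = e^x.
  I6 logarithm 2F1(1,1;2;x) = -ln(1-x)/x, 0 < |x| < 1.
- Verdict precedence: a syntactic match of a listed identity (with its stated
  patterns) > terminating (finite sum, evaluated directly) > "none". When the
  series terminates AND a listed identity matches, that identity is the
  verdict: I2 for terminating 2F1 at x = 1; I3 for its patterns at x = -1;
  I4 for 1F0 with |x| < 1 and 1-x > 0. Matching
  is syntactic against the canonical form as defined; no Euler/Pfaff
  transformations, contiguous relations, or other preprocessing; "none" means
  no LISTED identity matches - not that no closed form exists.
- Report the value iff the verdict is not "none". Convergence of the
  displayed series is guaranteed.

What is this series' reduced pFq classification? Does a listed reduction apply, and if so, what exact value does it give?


x = 1 here; the reduced form reads 2F1, upper {-12, -2}, lower {\frac{1}{2}}, C = -\frac{1}{4}. Verdict (x = 1): the Chu-Vandermonde identity I2 applies (terminating 2F1 at x = 1 with n = 2, b = -12, c = \frac{1}{2}). Sum: -\frac{225}{4}.

Key step: from the first term -\frac{1}{4}: the lower central binomial (C = -1/4, x = 1) hides (1/2)_k.
Term ratio: r(k) = 1 * (k-12) (k-2) / [(k+\frac{1}{2}) (k+1)] - rational in k, leading ratio 1; with t_0 = -\frac{1}{4}, classification follows.


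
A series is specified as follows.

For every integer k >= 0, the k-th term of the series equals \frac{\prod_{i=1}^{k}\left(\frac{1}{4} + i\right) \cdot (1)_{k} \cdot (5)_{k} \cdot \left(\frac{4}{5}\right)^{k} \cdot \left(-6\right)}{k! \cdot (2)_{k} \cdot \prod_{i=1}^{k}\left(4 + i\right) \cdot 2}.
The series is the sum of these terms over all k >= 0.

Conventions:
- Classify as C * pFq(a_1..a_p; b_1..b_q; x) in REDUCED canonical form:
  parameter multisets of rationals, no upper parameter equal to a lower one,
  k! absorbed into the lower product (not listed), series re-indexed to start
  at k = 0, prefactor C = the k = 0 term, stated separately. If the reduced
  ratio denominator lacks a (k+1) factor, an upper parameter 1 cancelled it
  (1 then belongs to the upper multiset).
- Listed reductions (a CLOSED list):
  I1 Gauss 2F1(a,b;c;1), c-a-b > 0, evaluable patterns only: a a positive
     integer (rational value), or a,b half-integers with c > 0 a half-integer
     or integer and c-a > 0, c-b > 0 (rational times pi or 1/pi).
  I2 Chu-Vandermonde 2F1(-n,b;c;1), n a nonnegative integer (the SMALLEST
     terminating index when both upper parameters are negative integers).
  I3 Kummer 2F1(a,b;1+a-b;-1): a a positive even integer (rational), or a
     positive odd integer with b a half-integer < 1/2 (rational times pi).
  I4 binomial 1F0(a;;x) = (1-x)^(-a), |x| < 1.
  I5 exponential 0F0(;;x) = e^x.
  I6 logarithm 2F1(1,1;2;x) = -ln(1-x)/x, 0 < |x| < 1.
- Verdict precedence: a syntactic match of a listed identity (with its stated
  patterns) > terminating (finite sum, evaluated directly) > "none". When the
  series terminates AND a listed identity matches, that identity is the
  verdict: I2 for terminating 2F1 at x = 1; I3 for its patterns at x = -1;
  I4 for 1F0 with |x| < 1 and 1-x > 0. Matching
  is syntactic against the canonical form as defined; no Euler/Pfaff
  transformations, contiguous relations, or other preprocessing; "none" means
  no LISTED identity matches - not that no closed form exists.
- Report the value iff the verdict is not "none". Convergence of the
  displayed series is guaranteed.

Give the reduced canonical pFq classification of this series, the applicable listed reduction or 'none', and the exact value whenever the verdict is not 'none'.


At argument \frac{4}{5}: a 2F1 with upper {1, \frac{5}{4}}, lower {2}, scaled by C = -3. Verdict: none. Every listed pattern misses the 2F1 form at \frac{4}{5}, upper {1, \frac{5}{4}}.

The tell: x = \frac{4}{5} and the constant factors (prefactor -3) combine into one prefactor.
Term ratio: r(k) = \frac{4}{5} * (k+1) (k+\frac{5}{4}) / [(k+2) (k+1)] - rational in k, leading ratio \frac{4}{5}; with t_0 = -3, classification follows.


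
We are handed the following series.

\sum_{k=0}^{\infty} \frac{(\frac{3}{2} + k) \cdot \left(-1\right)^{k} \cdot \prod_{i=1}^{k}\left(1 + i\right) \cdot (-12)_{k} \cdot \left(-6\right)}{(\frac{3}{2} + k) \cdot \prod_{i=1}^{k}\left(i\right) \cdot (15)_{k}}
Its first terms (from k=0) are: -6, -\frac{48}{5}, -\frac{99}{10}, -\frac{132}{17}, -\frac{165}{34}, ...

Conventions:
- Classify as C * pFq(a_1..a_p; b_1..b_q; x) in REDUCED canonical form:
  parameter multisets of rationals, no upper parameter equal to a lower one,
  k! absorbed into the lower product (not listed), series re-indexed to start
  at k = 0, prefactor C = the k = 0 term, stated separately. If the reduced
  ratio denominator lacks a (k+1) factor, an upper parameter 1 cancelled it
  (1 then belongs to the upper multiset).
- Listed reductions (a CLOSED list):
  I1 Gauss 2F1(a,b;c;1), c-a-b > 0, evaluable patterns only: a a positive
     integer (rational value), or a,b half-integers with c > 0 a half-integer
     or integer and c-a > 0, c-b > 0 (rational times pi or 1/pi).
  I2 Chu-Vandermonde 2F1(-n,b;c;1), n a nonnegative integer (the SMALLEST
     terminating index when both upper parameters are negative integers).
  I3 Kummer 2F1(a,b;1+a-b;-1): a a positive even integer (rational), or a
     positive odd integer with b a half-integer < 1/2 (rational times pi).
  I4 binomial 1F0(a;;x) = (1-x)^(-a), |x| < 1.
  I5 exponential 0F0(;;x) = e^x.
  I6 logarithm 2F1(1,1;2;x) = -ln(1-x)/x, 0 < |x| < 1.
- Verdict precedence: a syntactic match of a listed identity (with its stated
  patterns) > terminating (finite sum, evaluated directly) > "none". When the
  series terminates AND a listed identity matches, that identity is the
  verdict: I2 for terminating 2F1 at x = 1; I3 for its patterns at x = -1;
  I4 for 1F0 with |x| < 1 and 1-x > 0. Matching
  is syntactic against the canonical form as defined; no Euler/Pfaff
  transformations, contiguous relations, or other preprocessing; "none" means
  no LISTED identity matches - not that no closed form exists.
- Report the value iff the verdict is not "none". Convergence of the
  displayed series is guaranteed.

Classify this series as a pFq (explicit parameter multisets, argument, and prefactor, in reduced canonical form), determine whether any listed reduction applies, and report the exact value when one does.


At argument -1: a 2F1 with upper {-12, 2}, lower {15}, scaled by C = -6. Verdict: the Kummer evaluation I3 applies (x = -1; c = 15 equals 1+a-b for upper {-12, 2}: listed pattern). Hence: -42.

Key step: t_0 = -6 here, and the running product (prefactor -6) telescopes to a rising factorial.
Consecutive-term ratio: r(k) = -1 * (k-12) (k+2) / [(k+15) (k+1)] - rational; roots negated = parameters, x = -1, C = -6.


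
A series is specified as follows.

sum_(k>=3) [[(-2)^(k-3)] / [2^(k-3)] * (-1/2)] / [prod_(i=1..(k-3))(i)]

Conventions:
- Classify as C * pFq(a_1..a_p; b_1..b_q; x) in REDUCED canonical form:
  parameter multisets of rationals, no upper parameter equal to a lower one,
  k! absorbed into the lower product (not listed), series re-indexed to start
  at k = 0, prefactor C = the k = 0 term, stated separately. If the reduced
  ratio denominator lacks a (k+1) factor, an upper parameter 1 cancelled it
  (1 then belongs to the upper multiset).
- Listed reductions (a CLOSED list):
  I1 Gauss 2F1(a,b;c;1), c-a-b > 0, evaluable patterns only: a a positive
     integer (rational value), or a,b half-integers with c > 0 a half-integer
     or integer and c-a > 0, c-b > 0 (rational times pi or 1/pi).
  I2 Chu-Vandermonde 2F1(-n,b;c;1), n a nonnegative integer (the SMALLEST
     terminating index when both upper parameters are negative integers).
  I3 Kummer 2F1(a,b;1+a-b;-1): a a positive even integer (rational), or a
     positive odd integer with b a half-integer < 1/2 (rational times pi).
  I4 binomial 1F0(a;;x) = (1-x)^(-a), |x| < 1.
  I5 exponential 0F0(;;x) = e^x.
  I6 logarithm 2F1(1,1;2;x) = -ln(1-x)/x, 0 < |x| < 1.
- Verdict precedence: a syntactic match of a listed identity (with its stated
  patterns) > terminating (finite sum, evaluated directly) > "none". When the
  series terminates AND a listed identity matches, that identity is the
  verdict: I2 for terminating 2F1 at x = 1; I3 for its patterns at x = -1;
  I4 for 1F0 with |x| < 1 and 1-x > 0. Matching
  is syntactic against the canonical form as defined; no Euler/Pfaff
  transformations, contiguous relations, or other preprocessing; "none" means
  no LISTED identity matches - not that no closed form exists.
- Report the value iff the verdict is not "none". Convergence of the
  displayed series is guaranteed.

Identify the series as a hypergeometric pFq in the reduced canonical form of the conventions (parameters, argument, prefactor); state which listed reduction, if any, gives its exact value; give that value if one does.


Canonical form: C = -1/2 times 0F0 with upper {-}, lower {-}, x = -1. Verdict: the I5 exponential reduction matches (the 0F0 exponential series at x = -1). Exact value: (-1/2) * e^(-1).

First insight: t_0 being -1/2, the product of the first k integers (C = -1/2) is k!.
Step ratio: r(k) = (-1) * 1 / [(k+1)] - rational in k. x = (-1); t_0 = -1/2; negate the roots.


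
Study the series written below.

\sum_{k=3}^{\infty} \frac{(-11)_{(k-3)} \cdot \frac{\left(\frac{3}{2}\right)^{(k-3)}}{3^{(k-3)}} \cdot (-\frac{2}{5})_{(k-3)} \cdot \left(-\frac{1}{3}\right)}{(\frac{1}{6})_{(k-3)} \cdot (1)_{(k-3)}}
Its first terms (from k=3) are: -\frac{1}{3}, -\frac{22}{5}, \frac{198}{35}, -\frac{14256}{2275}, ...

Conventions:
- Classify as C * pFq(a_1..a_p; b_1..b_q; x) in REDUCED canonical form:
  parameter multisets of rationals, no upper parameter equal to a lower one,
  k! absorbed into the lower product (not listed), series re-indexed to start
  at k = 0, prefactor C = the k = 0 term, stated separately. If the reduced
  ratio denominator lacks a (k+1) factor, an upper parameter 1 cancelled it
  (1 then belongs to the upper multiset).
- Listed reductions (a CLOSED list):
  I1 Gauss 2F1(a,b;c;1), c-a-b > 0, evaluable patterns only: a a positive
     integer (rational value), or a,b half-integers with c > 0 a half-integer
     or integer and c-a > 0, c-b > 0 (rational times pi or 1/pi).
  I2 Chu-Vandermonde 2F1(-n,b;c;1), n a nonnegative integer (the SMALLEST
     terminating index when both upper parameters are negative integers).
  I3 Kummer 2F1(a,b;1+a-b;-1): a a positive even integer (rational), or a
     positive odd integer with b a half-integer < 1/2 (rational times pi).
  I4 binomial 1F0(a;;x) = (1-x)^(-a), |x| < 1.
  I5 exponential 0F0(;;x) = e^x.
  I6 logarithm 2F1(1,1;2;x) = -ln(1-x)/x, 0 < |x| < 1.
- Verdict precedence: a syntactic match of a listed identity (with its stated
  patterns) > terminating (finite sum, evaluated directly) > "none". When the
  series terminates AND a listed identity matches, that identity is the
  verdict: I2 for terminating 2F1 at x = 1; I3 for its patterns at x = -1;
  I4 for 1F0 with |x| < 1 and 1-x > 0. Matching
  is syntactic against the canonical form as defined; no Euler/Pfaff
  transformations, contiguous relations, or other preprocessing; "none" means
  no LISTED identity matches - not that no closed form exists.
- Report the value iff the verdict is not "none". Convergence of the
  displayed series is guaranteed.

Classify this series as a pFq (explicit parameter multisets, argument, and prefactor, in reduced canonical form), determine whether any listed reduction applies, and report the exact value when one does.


Structural cue: x = \frac{1}{2} and the two k-th powers (prefactor -1/3) combine into one argument.
Adjacent-term ratio: r(k) = \frac{1}{2} * (k-11) (k-\frac{2}{5}) / [(k+\frac{1}{6}) (k+1)] - poly over poly, x = \frac{1}{2} from leading terms; C = -\frac{1}{3} at k = 0.

This is -\frac{1}{3} * 2F1(-11, -\frac{2}{5}; \frac{1}{6}; \frac{1}{2}) in reduced canonical form. Verdict: terminating at k = 11: the factor (-11)_k kills every later term; summing the 12 survivors is exact. Sum: -\frac{49133634841198876153}{21507719476318359375}.


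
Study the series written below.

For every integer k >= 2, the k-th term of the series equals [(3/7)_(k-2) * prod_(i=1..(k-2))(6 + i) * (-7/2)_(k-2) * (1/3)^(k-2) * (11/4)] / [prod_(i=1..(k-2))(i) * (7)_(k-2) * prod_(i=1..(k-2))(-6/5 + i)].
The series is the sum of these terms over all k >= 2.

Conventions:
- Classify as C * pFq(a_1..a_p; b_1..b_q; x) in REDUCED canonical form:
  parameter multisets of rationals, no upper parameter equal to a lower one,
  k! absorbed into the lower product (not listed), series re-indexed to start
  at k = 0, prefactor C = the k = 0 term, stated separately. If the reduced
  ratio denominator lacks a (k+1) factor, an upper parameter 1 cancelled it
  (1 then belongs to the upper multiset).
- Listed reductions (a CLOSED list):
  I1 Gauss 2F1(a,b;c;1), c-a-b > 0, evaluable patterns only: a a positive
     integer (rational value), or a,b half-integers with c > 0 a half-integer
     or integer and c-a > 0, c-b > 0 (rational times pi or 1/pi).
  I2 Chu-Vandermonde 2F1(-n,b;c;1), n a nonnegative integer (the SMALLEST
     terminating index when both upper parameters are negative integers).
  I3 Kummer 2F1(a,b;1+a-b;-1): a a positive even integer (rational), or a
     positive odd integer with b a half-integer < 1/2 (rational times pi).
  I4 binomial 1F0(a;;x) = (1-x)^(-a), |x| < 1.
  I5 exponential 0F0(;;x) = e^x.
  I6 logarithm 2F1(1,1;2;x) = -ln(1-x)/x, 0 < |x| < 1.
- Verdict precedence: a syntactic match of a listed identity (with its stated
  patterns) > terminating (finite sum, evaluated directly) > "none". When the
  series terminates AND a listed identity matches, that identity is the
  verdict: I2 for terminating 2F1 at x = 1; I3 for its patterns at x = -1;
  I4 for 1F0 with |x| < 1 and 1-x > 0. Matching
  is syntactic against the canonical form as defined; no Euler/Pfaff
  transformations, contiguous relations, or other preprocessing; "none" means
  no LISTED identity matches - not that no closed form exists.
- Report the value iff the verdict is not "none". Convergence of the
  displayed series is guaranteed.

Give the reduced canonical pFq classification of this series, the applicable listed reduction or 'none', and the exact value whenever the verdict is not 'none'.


Prefactor 11/4, argument 1/3: 2F1 with upper {-7/2, 3/7} over lower {-1/5}. Verdict: none here - no I1-I6 shape fits x = 1/3 with lower {-1/5}.

Key step: t_0 = 11/4 here, and the lower running product (C = 11/4, x = 1/3) is a rising factorial.
Step ratio: r(k) = (1/3) * (k-7/2) (k+3/7) / [(k-1/5) (k+1)] - poly over poly, x = (1/3) from leading terms; C = 11/4 at k = 0.


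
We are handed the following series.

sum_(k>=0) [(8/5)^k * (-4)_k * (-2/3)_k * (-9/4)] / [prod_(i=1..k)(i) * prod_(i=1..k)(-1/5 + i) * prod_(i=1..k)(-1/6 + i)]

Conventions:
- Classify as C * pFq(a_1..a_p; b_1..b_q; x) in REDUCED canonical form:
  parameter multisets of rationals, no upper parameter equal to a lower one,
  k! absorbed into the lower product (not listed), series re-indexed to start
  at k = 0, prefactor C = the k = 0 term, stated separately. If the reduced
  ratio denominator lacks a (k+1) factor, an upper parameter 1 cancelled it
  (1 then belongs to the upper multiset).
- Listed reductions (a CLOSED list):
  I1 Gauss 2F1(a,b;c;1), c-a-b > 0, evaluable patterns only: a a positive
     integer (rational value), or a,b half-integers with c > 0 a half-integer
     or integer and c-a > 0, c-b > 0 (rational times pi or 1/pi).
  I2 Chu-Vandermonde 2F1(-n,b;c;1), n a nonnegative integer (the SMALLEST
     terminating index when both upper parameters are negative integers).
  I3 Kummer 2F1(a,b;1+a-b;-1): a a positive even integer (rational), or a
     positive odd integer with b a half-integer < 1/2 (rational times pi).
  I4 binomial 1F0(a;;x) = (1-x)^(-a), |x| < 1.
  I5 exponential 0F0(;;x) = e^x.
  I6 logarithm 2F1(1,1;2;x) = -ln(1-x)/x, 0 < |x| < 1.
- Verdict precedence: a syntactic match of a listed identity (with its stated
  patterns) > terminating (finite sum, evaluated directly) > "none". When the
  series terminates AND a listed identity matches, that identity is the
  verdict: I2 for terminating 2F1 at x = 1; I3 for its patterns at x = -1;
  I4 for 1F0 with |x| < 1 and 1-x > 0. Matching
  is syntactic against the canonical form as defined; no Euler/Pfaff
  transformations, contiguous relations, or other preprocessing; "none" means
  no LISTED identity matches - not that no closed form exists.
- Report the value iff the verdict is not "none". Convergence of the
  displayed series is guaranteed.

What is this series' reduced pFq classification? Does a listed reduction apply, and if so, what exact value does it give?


Prefactor -9/4, argument 8/5: 2F2 with upper {-4, -2/3} over lower {4/5, 5/6}. Verdict: terminating. (-4)_k vanishes past k = 4, leaving a 5-term sum, computed directly. Exact value: -14295431/1040060.

Key observation: from the first term -9/4: the lower running product (prefactor -9/4) is a rising factorial.
Ratio: r(k) = (8/5) * (k-4) (k-2/3) / [(k+4/5) (k+5/6) (k+1)] - rational; roots negated = parameters, x = (8/5), C = -9/4.


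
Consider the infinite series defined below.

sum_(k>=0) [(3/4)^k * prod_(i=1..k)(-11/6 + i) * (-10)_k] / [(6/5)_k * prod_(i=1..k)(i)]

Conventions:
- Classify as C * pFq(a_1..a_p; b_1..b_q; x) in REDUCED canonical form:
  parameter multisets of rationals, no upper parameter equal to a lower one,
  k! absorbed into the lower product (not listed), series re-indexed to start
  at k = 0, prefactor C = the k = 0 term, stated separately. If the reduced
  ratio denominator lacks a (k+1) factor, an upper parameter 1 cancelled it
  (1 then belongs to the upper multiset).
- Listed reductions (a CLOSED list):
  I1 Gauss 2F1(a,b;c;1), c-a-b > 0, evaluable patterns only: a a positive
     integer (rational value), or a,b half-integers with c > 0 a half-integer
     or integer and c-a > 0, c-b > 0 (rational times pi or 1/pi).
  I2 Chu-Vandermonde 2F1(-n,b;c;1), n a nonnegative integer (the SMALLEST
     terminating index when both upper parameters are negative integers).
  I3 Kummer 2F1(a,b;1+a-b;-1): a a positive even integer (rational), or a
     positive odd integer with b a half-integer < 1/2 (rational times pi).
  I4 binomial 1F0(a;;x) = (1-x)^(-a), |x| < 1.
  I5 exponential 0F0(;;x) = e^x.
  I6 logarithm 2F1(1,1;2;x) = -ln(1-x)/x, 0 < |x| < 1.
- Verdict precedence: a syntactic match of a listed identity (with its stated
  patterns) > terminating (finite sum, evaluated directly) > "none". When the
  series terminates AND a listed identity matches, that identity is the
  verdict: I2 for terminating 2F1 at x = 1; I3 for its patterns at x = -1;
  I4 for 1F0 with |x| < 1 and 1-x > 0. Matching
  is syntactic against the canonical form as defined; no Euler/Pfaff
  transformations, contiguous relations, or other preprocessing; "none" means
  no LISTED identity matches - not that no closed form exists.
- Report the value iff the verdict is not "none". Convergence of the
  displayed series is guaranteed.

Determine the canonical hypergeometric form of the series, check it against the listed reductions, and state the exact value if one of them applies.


x = 3/4 here; the reduced form reads 2F1, upper {-10, -5/6}, lower {6/5}, C = 1. Verdict: terminating (-10 upstairs). 11 nonzero terms in all; added directly. Value: 3970622723954060763289/730282842995413745664.

The tell: with t_0 = 1, the running product (C = 1) telescopes to a rising factorial.
Step ratio: r(k) = (3/4) * (k-10) (k-5/6) / [(k+6/5) (k+1)] ; factor over Q: parameters, x = (3/4), and C = 1.


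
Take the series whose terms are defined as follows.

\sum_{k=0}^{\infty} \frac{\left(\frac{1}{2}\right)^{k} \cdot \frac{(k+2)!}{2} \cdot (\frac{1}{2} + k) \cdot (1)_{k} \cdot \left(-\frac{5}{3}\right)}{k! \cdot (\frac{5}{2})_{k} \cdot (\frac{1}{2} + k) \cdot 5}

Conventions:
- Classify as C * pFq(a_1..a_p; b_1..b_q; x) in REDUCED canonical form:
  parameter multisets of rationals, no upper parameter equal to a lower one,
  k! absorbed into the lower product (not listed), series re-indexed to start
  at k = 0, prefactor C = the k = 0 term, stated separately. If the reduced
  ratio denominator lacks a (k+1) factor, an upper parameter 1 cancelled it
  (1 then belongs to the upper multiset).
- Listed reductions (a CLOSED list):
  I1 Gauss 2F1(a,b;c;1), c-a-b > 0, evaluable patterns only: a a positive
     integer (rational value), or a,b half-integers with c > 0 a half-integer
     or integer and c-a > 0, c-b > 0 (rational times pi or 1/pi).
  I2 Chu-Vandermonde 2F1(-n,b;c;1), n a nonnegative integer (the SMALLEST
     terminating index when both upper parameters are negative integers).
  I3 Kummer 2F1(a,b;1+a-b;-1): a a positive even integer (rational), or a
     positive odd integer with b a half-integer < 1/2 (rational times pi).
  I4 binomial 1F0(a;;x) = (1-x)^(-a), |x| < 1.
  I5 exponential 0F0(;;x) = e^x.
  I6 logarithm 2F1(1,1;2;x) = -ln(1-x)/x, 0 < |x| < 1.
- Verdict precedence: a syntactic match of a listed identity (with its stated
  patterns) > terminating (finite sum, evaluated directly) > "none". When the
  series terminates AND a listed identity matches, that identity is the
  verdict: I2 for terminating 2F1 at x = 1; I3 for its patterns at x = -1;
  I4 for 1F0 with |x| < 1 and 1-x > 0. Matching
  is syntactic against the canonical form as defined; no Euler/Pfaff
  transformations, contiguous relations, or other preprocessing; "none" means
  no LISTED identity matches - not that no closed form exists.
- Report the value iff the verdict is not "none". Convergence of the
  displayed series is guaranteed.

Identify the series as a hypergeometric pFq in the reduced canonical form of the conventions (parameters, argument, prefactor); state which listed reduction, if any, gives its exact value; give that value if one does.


Reduced: x = \frac{1}{2}, 2F1, upper = {1, 3}, lower = {\frac{5}{2}}, C = -\frac{1}{3}. Verdict: none - at argument \frac{1}{2} the multisets {1, 3} ; {\frac{5}{2}} match no listed identity.

Key observation: with t_0 = -\frac{1}{3}, striking the common factor k + 1/2 reduces the term (C = -1/3).
Step ratio: r(k) = \frac{1}{2} * (k+1) (k+3) / [(k+\frac{5}{2}) (k+1)] - rational in k. x = \frac{1}{2}; t_0 = -\frac{1}{3}; negate the roots.


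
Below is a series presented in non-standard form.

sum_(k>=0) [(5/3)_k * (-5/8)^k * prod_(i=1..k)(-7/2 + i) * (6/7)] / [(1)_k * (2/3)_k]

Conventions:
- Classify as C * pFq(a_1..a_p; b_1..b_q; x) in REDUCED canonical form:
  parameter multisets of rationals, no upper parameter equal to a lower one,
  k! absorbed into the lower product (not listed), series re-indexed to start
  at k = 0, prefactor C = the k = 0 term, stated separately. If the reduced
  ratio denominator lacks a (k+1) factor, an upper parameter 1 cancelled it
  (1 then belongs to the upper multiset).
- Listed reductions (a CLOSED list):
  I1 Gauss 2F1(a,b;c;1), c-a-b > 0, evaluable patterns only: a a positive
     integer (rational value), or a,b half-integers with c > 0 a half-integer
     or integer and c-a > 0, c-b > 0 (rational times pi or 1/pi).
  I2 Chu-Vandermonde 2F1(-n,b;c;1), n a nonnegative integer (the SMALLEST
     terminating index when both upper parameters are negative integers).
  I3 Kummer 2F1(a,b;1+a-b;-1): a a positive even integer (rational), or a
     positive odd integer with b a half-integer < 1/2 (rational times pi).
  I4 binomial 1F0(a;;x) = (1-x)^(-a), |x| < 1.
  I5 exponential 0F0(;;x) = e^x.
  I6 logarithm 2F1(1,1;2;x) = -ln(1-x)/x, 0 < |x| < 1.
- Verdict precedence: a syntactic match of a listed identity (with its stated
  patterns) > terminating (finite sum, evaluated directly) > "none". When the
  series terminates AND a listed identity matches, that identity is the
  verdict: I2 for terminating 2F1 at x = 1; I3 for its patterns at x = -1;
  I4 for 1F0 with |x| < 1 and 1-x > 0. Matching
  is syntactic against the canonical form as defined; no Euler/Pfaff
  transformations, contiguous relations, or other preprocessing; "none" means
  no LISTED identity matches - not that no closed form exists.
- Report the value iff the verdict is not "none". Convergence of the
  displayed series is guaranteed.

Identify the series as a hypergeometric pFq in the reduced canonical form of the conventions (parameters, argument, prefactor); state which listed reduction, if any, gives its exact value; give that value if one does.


At argument -5/8: a 2F1 with upper {-5/2, 5/3}, lower {2/3}, scaled by C = 6/7. Verdict: none here - no I1-I6 shape fits x = -5/8 with lower {2/3}.

First insight: from the first term 6/7: (1)_k (C = 6/7, x = -5/8) is k! itself.
Adjacent-term ratio: r(k) = (-5/8) * (k-5/2) (k+5/3) / [(k+2/3) (k+1)] ; factor over Q: parameters, x = (-5/8), and C = 6/7.


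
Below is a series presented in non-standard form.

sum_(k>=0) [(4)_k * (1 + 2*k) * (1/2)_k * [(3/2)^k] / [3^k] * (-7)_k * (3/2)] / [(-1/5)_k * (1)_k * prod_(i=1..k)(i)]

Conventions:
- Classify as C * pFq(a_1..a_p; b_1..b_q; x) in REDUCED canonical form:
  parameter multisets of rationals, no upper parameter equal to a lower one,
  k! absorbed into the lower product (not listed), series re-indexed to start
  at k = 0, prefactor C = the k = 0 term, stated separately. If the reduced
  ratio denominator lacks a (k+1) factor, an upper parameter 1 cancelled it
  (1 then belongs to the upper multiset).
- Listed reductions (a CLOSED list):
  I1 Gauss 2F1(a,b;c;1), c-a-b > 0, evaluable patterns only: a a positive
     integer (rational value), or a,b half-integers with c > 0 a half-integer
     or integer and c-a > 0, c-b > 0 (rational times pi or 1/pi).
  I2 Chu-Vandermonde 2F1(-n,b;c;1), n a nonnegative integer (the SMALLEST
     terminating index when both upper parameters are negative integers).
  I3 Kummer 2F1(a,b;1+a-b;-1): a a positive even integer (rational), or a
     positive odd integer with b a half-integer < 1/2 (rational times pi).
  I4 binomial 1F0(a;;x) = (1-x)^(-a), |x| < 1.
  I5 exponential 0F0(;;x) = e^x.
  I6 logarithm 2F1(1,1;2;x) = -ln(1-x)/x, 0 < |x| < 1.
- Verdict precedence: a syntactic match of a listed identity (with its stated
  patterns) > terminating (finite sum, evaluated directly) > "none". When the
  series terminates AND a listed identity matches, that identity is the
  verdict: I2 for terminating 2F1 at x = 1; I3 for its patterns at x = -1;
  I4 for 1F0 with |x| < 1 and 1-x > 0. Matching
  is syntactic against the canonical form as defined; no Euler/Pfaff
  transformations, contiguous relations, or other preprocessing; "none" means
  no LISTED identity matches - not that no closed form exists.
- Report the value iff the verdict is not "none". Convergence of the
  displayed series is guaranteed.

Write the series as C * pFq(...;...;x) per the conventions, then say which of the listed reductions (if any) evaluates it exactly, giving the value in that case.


Prefactor 3/2, argument 1/2: 3F2 with upper {-7, 3/2, 4} over lower {-1/5, 1}. Verdict: terminating. (-7)_k vanishes past k = 7, leaving a 8-term sum, computed directly. Exact value: 1408193071/144441344.

Structural cue: from the first term 3/2: the product of the first k integers (C = 3/2, x = 1/2) is k!.
Consecutive-term ratio: r(k) = (1/2) * (k-7) (k+3/2) (k+4) / [(k-1/5) (k+1) (k+1)] ; factor over Q: parameters, x = (1/2), and C = 3/2.


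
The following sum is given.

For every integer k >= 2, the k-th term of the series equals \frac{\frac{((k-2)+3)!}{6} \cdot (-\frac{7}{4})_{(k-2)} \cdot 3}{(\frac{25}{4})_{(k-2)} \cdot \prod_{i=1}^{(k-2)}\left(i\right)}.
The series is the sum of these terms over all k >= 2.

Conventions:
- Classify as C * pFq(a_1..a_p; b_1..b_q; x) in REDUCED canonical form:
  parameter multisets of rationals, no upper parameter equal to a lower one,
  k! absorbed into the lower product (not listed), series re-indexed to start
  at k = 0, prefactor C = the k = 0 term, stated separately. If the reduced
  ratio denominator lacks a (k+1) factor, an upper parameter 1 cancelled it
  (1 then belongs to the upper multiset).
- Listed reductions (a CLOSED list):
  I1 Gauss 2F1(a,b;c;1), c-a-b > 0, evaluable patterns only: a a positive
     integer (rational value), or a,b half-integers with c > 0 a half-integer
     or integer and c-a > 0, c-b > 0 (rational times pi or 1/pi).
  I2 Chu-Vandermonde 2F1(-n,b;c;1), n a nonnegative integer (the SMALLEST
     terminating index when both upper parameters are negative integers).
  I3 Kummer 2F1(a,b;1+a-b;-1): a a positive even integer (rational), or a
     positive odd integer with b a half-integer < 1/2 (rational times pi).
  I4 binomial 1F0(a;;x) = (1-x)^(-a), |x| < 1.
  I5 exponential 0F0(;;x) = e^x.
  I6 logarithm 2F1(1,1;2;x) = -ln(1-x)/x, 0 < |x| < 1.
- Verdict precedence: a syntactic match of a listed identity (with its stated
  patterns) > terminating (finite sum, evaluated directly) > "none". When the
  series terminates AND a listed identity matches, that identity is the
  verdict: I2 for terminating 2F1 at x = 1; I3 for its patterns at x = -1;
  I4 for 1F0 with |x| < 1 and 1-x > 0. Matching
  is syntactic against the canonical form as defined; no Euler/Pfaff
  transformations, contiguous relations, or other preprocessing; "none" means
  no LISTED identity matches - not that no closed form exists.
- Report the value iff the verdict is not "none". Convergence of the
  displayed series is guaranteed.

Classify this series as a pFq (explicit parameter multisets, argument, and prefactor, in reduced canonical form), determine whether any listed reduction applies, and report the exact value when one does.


Key step: t_0 = 3 here, and the factorial ratio (C = 3) (k+a-1)!/(a-1)! is a rising factorial (a)_k.
Adjacent-term ratio: r(k) = 1 * (k-\frac{7}{4}) (k+4) / [(k+\frac{25}{4}) (k+1)] - rational; roots negated = parameters, x = 1, C = 3.

With C = 3: the canonical form is 2F1(-\frac{7}{4}, 4; \frac{25}{4}; 1). Verdict: Gauss's theorem (I1) matches (x = 1: the Gamma ratio telescopes since c-a-b = 4 > 0 and a = 4 in Z>0). Exact value: \frac{5967}{10240}.


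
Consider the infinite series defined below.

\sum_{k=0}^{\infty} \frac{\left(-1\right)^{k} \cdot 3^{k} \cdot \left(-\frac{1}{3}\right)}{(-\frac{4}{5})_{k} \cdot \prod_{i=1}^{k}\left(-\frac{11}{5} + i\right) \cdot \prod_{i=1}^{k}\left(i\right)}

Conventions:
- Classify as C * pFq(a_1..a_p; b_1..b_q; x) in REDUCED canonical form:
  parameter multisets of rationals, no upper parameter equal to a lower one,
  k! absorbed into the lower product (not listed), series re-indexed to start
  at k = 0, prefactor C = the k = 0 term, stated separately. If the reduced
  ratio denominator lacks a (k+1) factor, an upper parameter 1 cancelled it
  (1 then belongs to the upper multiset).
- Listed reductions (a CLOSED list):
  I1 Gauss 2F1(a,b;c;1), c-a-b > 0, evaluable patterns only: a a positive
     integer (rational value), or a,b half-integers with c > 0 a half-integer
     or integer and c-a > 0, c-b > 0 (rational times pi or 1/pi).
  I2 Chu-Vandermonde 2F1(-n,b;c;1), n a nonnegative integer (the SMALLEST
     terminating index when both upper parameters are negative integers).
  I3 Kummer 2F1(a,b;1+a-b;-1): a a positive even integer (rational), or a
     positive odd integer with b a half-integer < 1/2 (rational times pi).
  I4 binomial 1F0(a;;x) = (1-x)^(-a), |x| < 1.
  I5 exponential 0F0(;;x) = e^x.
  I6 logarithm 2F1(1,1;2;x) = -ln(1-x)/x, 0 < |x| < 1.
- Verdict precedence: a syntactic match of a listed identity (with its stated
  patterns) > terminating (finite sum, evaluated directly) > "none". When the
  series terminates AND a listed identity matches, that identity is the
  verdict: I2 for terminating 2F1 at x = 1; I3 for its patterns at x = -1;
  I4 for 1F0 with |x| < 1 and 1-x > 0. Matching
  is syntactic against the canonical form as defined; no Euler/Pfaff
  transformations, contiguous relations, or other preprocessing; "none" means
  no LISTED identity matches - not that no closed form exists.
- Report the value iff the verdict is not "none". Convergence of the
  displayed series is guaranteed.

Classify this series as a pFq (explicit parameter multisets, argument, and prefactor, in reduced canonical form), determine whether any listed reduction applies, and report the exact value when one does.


Canonical form: C = -\frac{1}{3} times 0F2 with upper {-}, lower {-\frac{6}{5}, -\frac{4}{5}}, x = -3. Verdict: none - this 0F2 at x = -3 matches no listed pattern, and upper {-} holds no stopper.

The tell: from the first term -\frac{1}{3}: the lower running product (C = -1/3, x = -3) is a rising factorial.
Adjacent-term ratio: r(k) = -3 * 1 / [(k-\frac{6}{5}) (k-\frac{4}{5}) (k+1)] - rational in k. x = -3; t_0 = -\frac{1}{3}; negate the roots.


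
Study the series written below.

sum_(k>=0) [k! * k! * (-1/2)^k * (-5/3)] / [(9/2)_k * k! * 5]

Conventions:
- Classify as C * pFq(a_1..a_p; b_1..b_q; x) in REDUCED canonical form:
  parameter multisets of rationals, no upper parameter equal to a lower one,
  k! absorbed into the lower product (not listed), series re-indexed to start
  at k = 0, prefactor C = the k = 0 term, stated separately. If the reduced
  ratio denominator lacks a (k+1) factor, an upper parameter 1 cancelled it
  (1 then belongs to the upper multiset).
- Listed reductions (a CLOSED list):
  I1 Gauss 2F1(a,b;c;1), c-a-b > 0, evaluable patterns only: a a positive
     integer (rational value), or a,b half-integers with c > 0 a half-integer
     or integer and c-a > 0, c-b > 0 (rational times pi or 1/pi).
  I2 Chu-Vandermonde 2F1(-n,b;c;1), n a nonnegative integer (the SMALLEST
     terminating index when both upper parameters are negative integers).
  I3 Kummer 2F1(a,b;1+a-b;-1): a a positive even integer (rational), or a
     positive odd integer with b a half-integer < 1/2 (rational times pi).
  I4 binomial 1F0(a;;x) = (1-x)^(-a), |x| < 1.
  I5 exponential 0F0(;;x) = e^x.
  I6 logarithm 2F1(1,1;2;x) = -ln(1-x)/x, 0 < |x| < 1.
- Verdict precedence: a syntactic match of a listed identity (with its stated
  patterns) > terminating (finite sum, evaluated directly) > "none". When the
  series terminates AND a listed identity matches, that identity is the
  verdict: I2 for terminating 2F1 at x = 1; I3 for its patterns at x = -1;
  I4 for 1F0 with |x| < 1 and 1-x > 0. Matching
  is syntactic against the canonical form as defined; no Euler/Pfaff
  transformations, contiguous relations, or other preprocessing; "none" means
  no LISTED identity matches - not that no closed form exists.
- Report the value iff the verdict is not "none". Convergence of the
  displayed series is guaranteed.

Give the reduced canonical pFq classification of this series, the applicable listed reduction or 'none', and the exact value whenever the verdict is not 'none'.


The tell: t_0 being -1/3, the constant factors (C = -1/3) combine into one prefactor.
Adjacent-term ratio: r(k) = (-1/2) * (k+1) (k+1) / [(k+9/2) (k+1)] - rational in k, leading ratio (-1/2); with t_0 = -1/3, classification follows.

At argument -1/2: a 2F1 with upper {1, 1}, lower {9/2}, scaled by C = -1/3. Verdict: none - at argument -1/2 the multisets {1, 1} ; {9/2} match no listed identity.
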